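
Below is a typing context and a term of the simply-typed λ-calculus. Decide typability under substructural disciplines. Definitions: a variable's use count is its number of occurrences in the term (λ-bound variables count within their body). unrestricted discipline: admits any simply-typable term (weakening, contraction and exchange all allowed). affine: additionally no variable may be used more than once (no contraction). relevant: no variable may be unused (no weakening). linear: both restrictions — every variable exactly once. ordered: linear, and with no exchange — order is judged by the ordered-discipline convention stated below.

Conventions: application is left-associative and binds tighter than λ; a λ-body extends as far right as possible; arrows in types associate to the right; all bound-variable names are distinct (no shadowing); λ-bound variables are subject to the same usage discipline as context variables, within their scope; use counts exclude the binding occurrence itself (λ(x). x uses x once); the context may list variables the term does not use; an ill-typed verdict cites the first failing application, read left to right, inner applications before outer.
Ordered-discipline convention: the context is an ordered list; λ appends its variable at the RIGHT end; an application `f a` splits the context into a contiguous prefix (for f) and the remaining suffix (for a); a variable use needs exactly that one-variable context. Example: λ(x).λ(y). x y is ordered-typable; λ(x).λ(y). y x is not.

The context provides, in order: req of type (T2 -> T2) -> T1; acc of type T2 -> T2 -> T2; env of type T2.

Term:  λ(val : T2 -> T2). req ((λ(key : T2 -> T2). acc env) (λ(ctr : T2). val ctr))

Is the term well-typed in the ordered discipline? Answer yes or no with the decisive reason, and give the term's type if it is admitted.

no — unused: key — weakening required
use counts: req=1, acc=1, env=1, val (λ-bound)=1, key (λ-bound)=0, ctr (λ-bound)=1
use order (left to right): req, acc, env, val, ctr
typing: well-typed at (T2 -> T2) -> T1
all disciplines: ordered ✗ | linear ✗ | affine ✓ | relevant ✗ | unrestricted ✓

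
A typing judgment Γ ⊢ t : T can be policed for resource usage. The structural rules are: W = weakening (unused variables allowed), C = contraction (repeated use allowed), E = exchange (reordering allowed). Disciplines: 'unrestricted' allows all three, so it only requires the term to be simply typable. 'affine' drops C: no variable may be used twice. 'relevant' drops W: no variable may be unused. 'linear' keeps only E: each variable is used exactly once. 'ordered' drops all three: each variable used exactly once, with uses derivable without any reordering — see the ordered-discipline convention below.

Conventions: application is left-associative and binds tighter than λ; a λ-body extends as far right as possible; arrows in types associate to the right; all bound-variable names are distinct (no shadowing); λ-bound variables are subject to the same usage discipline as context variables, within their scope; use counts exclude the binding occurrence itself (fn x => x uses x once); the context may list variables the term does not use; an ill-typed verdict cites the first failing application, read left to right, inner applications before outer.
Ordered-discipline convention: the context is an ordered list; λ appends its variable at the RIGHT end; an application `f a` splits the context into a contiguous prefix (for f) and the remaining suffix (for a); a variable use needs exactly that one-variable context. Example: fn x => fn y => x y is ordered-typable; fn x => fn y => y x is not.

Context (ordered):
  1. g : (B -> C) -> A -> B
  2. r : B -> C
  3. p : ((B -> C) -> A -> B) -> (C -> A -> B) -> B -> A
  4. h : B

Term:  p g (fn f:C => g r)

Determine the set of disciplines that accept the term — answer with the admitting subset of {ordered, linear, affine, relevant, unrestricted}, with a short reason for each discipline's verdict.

accepted by: unrestricted
usage: g ×2; r ×1; p ×1; h ×0; f [bound] ×0
left-to-right use order: p, g, g, r
typing: ✓ — B -> A
ordered ✗ (repeated use of g ×2; needs weakening: h, f unused)
linear ✗ (repeated use of g ×2; needs weakening: h, f unused)
affine ✗ (repeated use of g ×2)
relevant ✗ (needs weakening: h, f unused)
unrestricted ✓ (simply typable at B -> A; W, C, E all held)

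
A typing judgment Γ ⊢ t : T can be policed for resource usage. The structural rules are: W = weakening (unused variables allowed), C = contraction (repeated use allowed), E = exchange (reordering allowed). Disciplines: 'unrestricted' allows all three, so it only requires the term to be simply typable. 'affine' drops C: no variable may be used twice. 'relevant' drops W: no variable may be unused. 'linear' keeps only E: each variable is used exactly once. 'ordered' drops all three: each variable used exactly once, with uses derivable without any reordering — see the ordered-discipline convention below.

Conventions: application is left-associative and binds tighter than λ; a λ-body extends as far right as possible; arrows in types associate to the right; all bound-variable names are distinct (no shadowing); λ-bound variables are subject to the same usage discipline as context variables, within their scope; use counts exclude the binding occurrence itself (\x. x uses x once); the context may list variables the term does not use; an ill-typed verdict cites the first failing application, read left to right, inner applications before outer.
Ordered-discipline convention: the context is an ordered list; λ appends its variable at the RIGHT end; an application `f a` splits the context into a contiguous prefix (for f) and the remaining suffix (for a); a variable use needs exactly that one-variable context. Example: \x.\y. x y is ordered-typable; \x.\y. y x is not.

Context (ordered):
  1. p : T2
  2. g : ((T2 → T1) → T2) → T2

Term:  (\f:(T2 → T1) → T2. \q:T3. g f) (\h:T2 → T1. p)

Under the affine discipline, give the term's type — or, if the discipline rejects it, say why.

term : T3 → T2
use counts: p: 1, g: 1, f [bound]: 1, q [bound]: 0, h [bound]: 0
order of uses: g, f, p
typing: well-typed at T3 → T2
per-discipline verdicts: ordered ✗ · linear ✗ · affine ✓ · relevant ✗ · unrestricted ✓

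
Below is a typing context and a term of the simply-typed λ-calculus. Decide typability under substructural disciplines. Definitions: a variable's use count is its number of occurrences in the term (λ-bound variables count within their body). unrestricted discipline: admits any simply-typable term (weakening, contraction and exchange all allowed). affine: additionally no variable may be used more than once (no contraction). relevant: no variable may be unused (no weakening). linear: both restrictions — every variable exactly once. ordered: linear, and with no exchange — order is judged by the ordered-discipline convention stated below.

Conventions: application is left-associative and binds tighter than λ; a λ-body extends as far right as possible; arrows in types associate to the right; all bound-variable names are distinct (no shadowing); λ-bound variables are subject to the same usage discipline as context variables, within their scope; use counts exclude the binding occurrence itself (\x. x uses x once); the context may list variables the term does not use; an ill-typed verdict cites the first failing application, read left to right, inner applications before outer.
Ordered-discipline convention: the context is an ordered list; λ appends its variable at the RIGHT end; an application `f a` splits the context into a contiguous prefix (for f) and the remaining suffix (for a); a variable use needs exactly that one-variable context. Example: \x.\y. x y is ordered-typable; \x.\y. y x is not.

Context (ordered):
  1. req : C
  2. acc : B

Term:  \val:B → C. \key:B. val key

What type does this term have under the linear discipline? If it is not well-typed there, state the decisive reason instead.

not well-typed under linear — needs weakening: req, acc unused
counts: req: 0×; acc: 0×; val (λ-bound): 1×; key (λ-bound): 1×
uses in reading order: val, key
typing: ✓ — (B → C) → B → C
per-discipline verdicts: ordered ✗ · linear ✗ · affine ✓ · relevant ✗ · unrestricted ✓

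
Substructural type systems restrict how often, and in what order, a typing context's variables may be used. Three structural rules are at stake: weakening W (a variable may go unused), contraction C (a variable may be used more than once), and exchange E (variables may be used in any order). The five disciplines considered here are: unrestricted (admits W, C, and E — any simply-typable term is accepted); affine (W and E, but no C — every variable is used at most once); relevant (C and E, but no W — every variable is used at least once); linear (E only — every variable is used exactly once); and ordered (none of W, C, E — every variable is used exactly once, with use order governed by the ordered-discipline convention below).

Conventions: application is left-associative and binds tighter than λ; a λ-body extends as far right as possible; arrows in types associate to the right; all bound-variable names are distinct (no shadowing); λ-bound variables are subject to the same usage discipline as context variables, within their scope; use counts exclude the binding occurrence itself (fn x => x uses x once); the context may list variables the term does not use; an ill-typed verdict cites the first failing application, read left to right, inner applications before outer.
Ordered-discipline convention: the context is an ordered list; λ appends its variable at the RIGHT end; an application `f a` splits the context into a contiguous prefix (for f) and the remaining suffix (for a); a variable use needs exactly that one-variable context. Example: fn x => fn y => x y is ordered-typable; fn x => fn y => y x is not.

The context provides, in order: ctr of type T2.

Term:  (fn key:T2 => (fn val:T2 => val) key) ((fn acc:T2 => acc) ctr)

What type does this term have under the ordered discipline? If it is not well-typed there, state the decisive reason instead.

term : T2
variable uses: ctr: 1×; key [bound]: 1×; val [bound]: 1×; acc [bound]: 1×
uses in reading order: val, key, acc, ctr
typing: well-typed — term : T2
per-discipline verdicts: ordered ✓, linear ✓, affine ✓, relevant ✓, unrestricted ✓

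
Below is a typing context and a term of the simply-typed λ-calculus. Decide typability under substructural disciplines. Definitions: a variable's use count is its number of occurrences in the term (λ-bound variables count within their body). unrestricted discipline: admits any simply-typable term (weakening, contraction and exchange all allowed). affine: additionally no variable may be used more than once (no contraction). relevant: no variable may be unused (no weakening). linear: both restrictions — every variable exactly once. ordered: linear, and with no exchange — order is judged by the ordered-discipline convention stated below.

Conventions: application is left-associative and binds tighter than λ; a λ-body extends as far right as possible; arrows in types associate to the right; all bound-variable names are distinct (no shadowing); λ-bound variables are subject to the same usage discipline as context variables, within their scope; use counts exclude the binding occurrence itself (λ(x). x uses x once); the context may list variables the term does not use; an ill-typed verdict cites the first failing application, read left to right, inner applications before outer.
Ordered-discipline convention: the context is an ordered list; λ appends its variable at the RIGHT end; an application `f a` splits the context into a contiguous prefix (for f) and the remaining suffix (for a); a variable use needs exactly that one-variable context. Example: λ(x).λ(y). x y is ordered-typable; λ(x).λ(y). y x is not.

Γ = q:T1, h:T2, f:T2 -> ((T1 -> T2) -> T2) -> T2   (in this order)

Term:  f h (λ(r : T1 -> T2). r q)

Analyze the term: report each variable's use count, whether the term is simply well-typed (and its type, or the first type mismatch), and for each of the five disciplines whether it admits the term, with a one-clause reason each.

variable uses: q: 1×; h: 1×; f: 1×; r (λ-bound): 1×
use order (left to right): f, h, r, q
typing: well-typed — term : T2
ordered: ✗ — use order f, h, r, q needs exchange
linear: ✓ — single use per variable (q, h, f, r)
affine: ✓ — no duplicate uses among q, h, f, r
relevant: ✓ — q, h, f, r: all used, weakening unneeded
unrestricted: ✓ — type-checks (T2) and nothing is barred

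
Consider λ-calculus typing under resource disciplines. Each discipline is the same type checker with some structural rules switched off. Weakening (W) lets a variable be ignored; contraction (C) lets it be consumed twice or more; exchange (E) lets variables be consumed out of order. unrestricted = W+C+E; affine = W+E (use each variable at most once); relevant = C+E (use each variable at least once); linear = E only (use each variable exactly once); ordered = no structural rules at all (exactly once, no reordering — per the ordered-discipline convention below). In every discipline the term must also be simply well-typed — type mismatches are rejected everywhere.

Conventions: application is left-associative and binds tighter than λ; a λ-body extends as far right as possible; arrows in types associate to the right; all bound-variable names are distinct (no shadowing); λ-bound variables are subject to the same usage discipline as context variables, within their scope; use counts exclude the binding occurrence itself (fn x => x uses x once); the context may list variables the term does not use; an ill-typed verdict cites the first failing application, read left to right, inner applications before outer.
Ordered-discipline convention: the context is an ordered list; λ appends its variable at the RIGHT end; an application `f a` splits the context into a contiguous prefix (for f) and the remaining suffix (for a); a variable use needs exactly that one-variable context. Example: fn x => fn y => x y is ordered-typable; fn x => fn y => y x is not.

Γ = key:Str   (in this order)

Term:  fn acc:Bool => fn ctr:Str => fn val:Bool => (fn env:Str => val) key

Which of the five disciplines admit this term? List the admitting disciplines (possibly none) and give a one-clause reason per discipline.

accepted by: affine, unrestricted
usage: key: 1, acc (λ-bound): 0, ctr (λ-bound): 0, val (λ-bound): 1, env (λ-bound): 0
uses in reading order: val, key
typing: well-typed at Bool -> Str -> Bool -> Bool
ordered: ✗ — acc, ctr, env left unused
linear: ✗ — acc, ctr, env left unused
affine: ✓ — none of key, acc, ctr, val, env used more than once
relevant: ✗ — acc, ctr, env left unused
unrestricted: ✓ — well-typed at Bool -> Str -> Bool -> Bool; no restrictions here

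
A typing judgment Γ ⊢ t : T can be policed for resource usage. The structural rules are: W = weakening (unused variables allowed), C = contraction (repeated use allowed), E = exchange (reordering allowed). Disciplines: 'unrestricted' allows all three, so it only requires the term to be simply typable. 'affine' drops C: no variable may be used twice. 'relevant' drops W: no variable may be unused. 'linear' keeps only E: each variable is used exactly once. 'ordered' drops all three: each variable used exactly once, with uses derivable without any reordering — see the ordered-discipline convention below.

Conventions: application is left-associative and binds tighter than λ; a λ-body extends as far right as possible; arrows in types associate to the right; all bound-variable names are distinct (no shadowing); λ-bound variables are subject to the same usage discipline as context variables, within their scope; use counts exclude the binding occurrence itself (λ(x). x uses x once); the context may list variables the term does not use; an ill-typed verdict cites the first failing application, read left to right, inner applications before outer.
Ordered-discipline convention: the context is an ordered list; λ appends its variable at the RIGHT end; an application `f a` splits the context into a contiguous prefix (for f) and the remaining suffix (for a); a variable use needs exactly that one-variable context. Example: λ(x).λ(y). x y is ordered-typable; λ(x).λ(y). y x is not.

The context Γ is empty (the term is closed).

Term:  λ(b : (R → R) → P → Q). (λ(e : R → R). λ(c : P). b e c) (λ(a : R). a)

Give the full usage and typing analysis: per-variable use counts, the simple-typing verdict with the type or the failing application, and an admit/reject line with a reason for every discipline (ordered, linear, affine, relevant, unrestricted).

usage: b [bound] ×1; e [bound] ×1; c [bound] ×1; a [bound] ×1
left-to-right use order: b, e, c, a
typing: the term checks, with type ((R → R) → P → Q) → P → Q
ordered: ✓ — one use each (b, e, c, a); ordered split holds
linear: ✓ — b, e, c, a: one use apiece
affine: ✓ — at most one use each (b, e, c, a)
relevant: ✓ — b, e, c, a: all used, weakening unneeded
unrestricted: ✓ — typability at ((R → R) → P → Q) → P → Q is all that's needed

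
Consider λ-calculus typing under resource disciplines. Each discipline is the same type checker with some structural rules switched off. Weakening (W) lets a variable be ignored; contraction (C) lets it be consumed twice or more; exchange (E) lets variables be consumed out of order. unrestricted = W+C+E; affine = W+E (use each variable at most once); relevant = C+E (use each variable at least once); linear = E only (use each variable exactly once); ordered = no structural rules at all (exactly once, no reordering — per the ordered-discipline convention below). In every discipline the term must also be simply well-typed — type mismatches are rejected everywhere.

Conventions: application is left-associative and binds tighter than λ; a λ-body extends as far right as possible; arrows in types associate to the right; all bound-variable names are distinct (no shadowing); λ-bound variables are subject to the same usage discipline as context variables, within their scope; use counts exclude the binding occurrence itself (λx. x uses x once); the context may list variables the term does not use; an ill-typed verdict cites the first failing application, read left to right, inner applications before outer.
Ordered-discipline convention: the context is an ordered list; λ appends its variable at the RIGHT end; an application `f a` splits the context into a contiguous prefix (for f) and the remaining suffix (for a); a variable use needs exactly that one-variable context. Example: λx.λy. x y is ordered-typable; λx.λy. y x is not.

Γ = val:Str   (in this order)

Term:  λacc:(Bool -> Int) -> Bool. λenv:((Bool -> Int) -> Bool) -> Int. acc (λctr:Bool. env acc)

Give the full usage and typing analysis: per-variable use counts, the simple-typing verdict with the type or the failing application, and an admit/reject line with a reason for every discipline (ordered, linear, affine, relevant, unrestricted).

variable uses: val=0, acc [bound]=2, env [bound]=1, ctr [bound]=0
uses in reading order: acc, env, acc
typing: ✓ — ((Bool -> Int) -> Bool) -> (((Bool -> Int) -> Bool) -> Int) -> Bool
ordered ✗ (uses contraction: acc ×2; unused: val, ctr — weakening required)
linear ✗ (uses contraction: acc ×2; unused: val, ctr — weakening required)
affine ✗ (uses contraction: acc ×2)
relevant ✗ (unused: val, ctr — weakening required)
unrestricted ✓ (typability at ((Bool -> Int) -> Bool) -> (((Bool -> Int) -> Bool) -> Int) -> Bool is all that's needed)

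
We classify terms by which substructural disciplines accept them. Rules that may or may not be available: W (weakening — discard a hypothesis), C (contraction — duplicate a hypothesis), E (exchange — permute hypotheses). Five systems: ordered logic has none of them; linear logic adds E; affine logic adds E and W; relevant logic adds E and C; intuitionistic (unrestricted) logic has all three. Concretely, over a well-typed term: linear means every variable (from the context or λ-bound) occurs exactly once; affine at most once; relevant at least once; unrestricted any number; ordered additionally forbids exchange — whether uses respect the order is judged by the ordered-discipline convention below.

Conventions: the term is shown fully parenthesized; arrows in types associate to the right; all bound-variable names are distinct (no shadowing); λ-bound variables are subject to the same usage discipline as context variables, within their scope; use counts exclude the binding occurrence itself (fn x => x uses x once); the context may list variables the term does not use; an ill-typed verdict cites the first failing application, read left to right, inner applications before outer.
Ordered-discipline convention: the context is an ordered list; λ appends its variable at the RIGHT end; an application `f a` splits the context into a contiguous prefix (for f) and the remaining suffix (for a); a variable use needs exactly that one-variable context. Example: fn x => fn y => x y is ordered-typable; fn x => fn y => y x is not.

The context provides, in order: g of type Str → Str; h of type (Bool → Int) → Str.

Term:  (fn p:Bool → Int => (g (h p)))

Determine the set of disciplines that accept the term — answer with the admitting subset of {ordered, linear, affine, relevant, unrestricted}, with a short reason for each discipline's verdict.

admitted by: ordered, linear, affine, relevant, unrestricted
variable uses: g=1, h=1, p (bound)=1
left-to-right use order: g, h, p
typing: well-typed — term : (Bool → Int) → Str
ordered: ✓ — g, h, p: once each, no exchange needed
linear: ✓ — each of g, h, p used exactly once
affine: ✓ — no duplicate uses among g, h, p
relevant: ✓ — g, h, p: all used, weakening unneeded
unrestricted: ✓ — type-checks ((Bool → Int) → Str) and nothing is barred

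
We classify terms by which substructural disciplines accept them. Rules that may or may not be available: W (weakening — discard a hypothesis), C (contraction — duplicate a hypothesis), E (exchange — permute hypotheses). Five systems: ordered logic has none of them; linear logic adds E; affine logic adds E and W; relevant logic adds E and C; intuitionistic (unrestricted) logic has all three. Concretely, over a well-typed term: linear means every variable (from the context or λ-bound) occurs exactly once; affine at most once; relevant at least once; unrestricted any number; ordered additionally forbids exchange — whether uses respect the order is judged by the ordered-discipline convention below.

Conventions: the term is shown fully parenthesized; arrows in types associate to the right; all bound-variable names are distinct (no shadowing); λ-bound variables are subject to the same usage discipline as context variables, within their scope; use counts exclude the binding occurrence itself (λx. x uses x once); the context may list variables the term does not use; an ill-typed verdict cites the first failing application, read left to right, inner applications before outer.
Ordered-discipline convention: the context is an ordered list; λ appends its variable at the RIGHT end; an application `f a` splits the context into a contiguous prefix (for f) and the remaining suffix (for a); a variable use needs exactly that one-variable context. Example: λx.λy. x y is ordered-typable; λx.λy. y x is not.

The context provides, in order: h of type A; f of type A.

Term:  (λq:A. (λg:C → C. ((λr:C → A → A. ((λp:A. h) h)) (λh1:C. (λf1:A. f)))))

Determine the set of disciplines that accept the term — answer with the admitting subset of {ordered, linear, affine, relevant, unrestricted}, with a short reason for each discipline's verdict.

admitting disciplines: unrestricted
usage: h=2, f=1, q (bound)=0, g (bound)=0, r (bound)=0, p (bound)=0, h1 (bound)=0, f1 (bound)=0
order of uses: h, h, f
typing: the term checks, with type A → (C → C) → A
ordered: ✗ — repeated use of h ×2; unused: q, g, r, p, h1, f1 — weakening required
linear: ✗ — repeated use of h ×2; unused: q, g, r, p, h1, f1 — weakening required
affine: ✗ — repeated use of h ×2
relevant: ✗ — unused: q, g, r, p, h1, f1 — weakening required
unrestricted: ✓ — well-typed at A → (C → C) → A; no restrictions here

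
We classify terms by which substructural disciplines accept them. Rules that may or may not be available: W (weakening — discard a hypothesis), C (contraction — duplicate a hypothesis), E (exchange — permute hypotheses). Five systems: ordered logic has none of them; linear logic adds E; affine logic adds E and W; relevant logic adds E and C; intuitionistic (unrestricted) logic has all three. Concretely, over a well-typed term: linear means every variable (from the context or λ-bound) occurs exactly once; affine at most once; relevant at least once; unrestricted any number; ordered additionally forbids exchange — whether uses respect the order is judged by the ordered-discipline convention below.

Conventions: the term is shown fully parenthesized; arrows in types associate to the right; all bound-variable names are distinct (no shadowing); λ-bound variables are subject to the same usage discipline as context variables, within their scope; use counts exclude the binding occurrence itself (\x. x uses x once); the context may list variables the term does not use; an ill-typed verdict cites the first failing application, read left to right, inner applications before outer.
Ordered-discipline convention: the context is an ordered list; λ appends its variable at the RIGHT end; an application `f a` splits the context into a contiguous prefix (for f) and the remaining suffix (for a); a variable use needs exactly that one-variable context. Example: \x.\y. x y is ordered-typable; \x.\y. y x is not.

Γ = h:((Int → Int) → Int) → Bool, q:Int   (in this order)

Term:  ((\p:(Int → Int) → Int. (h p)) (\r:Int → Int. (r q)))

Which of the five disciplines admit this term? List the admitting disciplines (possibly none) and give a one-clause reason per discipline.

admitted by: linear, affine, relevant, unrestricted
use counts: h: 1, q: 1, p (bound): 1, r (bound): 1
left-to-right use order: h, p, r, q
typing: the term checks, with type Bool
ordered ✗ (no contiguous prefix/suffix split fits h, p, r, q)
linear ✓ (h, q, p, r: one use apiece)
affine ✓ (no duplicate uses among h, q, p, r)
relevant ✓ (h, q, p, r: all used, weakening unneeded)
unrestricted ✓ (typability at Bool is all that's needed)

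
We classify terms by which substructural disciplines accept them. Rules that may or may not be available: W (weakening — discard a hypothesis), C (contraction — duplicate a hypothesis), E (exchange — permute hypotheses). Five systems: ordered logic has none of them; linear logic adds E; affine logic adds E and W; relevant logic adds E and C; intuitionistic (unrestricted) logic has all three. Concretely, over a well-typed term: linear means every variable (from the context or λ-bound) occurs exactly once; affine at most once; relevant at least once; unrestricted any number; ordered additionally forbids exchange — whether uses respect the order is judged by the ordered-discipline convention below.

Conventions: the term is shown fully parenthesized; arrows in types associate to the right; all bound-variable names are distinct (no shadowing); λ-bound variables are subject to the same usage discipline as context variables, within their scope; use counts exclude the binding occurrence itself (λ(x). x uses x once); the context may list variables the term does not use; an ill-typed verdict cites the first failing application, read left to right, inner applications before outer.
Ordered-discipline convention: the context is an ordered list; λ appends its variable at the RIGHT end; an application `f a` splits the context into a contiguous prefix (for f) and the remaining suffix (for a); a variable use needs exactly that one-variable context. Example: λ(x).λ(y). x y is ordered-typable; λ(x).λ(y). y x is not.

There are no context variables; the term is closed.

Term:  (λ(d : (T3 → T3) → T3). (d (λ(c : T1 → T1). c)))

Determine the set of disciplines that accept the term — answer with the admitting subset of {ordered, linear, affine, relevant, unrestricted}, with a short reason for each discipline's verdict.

admitted in: none
counts: d [bound]=1, c [bound]=1
use order (left to right): d, c
typing: ill-typed: a function awaiting T3 → T3 gets (T1 → T1) → T1 → T1
ordered ✗ (the type mismatch rejects it)
linear ✗ (not simply typable)
affine ✗ (fails simple typing)
relevant ✗ (a type mismatch blocks all five)
unrestricted ✗ (the type mismatch rejects it)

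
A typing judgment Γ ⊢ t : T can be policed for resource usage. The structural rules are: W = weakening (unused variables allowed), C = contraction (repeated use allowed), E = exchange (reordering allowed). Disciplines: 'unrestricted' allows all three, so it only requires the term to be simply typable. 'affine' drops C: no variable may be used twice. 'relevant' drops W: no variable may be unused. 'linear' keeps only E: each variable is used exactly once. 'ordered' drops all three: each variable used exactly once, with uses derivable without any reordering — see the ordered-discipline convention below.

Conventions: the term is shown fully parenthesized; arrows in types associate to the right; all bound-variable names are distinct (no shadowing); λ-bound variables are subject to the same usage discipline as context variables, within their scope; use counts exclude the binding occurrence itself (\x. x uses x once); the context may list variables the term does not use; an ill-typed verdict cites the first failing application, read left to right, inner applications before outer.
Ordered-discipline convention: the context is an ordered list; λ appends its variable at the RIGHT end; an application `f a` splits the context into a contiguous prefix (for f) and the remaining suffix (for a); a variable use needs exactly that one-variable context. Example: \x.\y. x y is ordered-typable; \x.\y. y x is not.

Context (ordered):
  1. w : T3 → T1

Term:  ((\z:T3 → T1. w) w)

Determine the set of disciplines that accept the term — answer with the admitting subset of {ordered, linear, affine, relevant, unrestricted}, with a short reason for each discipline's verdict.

accepted by: unrestricted
counts: w: 2, z (λ-bound): 0
uses in reading order: w, w
typing: well-typed at T3 → T1
ordered: ✗ — w ×2 used more than once (contraction); unused: z — weakening required
linear: ✗ — w ×2 used more than once (contraction); unused: z — weakening required
affine: ✗ — w ×2 used more than once (contraction)
relevant: ✗ — unused: z — weakening required
unrestricted: ✓ — typability at T3 → T1 is all that's needed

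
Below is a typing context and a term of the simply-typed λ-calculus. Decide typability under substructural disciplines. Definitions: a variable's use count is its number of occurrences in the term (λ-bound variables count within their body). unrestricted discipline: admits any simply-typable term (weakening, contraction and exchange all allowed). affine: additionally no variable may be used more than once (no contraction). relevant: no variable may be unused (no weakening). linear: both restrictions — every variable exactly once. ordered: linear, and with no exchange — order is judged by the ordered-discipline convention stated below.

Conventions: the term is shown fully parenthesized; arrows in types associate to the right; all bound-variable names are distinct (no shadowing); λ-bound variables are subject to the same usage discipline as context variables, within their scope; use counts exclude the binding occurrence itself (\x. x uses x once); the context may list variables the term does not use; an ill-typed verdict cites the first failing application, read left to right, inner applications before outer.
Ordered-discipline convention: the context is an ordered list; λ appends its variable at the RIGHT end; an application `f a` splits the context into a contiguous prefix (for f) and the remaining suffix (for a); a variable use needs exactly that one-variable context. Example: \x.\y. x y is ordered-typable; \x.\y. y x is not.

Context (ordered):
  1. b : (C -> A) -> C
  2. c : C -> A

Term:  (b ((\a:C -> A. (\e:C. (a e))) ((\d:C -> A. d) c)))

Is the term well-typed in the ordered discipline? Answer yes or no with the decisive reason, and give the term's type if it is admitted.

yes — one use each (b, c, a, e, d); ordered split holds; term : C
counts: b: 1×, c: 1×, a (bound): 1×, e (bound): 1×, d (bound): 1×
use order (left to right): b, a, e, d, c
typing: well-typed at C
summary: ordered ✓ · linear ✓ · affine ✓ · relevant ✓ · unrestricted ✓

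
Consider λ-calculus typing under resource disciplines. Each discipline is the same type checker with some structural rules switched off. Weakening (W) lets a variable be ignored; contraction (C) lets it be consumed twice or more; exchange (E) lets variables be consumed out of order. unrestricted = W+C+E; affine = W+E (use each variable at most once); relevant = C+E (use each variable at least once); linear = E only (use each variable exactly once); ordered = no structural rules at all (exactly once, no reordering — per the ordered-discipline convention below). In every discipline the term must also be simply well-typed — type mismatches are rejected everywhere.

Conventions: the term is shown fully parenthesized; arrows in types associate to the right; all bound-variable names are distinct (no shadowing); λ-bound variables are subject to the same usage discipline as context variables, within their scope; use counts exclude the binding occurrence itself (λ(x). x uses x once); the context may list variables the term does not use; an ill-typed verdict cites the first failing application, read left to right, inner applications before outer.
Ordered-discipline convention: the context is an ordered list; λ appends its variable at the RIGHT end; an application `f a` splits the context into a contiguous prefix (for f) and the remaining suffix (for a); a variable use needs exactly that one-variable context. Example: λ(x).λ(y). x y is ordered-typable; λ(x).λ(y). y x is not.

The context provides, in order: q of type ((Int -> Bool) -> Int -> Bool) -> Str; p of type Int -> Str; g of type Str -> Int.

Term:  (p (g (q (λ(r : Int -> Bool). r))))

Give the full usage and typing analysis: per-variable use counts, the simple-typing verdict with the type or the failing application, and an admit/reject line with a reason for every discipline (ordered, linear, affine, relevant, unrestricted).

usage: q: 1×; p: 1×; g: 1×; r (λ-bound): 1×
left-to-right use order: p, g, q, r
typing: the term checks, with type Str
ordered: ✗ — use order p, g, q, r needs exchange
linear: ✓ — each of q, p, g, r used exactly once
affine: ✓ — q, p, g, r: no repeats, contraction unneeded
relevant: ✓ — q, p, g, r: all used, weakening unneeded
unrestricted: ✓ — well-typed at Str; no restrictions here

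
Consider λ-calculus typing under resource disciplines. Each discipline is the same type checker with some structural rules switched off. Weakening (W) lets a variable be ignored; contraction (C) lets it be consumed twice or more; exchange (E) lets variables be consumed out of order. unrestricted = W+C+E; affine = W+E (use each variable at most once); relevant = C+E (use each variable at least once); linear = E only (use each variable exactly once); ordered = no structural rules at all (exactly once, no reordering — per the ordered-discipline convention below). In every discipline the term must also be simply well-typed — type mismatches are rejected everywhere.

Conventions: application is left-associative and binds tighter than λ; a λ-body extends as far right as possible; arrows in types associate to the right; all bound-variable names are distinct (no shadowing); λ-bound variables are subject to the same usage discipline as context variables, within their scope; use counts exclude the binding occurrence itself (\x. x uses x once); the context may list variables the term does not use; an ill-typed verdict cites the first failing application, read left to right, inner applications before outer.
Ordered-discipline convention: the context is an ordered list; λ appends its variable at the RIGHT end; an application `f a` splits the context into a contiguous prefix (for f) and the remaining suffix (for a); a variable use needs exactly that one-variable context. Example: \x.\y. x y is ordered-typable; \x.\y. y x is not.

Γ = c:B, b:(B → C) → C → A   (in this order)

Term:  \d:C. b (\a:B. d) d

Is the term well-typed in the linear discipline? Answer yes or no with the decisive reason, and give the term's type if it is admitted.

no — needs contraction — d ×2; c, a left unused
variable uses: c: 0×; b: 1×; d (bound): 2×; a (bound): 0×
use order (left to right): b, d, d
typing: well-typed at C → A
per-discipline verdicts: ordered ✗ | linear ✗ | affine ✗ | relevant ✗ | unrestricted ✓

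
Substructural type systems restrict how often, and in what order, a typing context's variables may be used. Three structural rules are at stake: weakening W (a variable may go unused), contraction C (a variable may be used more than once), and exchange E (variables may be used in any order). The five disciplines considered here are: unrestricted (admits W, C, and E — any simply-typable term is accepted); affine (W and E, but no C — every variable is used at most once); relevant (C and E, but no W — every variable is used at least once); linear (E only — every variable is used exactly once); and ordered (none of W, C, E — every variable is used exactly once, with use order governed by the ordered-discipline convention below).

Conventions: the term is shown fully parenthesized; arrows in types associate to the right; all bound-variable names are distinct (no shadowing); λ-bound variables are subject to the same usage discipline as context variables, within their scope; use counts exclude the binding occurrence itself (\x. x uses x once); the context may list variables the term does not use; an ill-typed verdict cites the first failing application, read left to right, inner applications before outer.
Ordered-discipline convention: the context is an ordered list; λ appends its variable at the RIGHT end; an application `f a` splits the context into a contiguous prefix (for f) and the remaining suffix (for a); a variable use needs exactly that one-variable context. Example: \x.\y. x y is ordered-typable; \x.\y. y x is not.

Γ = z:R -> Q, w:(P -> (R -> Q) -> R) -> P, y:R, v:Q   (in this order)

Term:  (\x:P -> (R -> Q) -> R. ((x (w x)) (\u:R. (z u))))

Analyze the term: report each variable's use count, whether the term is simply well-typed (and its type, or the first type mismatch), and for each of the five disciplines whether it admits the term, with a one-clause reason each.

use counts: z: 1, w: 1, y: 0, v: 0, x [bound]: 2, u [bound]: 1
order of uses: x, w, x, z, u
typing: ✓ — (P -> (R -> Q) -> R) -> R
ordered: ✗, x ×2 used more than once (contraction); needs weakening: y, v unused
linear: ✗, x ×2 used more than once (contraction); needs weakening: y, v unused
affine: ✗, x ×2 used more than once (contraction)
relevant: ✗, needs weakening: y, v unused
unrestricted: ✓, simply typable at (P -> (R -> Q) -> R) -> R; W, C, E all held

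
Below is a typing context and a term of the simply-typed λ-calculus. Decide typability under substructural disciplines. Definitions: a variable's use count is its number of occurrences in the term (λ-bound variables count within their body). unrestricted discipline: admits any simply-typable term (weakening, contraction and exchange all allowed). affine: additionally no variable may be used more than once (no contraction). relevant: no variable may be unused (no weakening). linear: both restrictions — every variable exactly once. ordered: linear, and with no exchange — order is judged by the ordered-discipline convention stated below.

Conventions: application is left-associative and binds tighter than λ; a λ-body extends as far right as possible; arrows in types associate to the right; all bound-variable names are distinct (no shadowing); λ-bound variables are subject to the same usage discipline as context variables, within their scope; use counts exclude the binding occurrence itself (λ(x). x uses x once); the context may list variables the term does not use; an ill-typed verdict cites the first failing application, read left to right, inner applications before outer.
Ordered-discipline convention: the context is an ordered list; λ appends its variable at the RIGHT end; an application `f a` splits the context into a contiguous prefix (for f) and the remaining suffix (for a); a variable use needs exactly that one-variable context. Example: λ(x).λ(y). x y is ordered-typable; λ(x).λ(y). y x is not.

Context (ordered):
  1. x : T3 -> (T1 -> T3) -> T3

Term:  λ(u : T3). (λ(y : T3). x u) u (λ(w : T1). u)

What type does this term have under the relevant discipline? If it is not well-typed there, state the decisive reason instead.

not well-typed under relevant — needs weakening: y, w unused
usage: x=1, u (λ-bound)=3, y (λ-bound)=0, w (λ-bound)=0
uses in reading order: x, u, u, u
typing: ✓ — T3 -> T3
all disciplines: ordered ✗; linear ✗; affine ✗; relevant ✗; unrestricted ✓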